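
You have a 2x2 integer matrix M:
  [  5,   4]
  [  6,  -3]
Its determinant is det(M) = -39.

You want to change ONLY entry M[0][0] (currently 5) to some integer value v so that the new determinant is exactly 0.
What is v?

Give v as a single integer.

Answer: -8

Derivation:
det is linear in entry M[0][0]: det = old_det + (v - 5) * C_00
Cofactor C_00 = -3
Want det = 0: -39 + (v - 5) * -3 = 0
  (v - 5) = 39 / -3 = -13
  v = 5 + (-13) = -8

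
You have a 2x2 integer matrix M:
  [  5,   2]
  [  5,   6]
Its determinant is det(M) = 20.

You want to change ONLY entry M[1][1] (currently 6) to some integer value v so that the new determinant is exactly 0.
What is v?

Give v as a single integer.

Answer: 2

Derivation:
det is linear in entry M[1][1]: det = old_det + (v - 6) * C_11
Cofactor C_11 = 5
Want det = 0: 20 + (v - 6) * 5 = 0
  (v - 6) = -20 / 5 = -4
  v = 6 + (-4) = 2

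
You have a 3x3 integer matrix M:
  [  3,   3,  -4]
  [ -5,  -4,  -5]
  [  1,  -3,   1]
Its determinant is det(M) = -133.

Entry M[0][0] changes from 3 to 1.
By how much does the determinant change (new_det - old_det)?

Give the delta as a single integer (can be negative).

Cofactor C_00 = -19
Entry delta = 1 - 3 = -2
Det delta = entry_delta * cofactor = -2 * -19 = 38

Answer: 38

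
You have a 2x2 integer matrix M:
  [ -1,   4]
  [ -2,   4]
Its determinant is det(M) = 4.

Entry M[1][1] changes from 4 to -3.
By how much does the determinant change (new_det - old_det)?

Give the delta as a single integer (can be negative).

Answer: 7

Derivation:
Cofactor C_11 = -1
Entry delta = -3 - 4 = -7
Det delta = entry_delta * cofactor = -7 * -1 = 7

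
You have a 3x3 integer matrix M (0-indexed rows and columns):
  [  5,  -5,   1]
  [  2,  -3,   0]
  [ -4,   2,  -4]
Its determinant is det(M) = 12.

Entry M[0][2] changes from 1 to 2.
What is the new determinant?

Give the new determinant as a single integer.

Answer: 4

Derivation:
det is linear in row 0: changing M[0][2] by delta changes det by delta * cofactor(0,2).
Cofactor C_02 = (-1)^(0+2) * minor(0,2) = -8
Entry delta = 2 - 1 = 1
Det delta = 1 * -8 = -8
New det = 12 + -8 = 4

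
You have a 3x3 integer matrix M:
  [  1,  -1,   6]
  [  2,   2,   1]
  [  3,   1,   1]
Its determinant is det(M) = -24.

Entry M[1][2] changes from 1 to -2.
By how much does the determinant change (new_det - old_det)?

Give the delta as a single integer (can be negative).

Cofactor C_12 = -4
Entry delta = -2 - 1 = -3
Det delta = entry_delta * cofactor = -3 * -4 = 12

Answer: 12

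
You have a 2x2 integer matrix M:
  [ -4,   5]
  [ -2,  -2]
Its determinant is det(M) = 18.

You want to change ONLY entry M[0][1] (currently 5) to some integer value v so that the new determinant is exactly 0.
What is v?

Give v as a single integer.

det is linear in entry M[0][1]: det = old_det + (v - 5) * C_01
Cofactor C_01 = 2
Want det = 0: 18 + (v - 5) * 2 = 0
  (v - 5) = -18 / 2 = -9
  v = 5 + (-9) = -4

Answer: -4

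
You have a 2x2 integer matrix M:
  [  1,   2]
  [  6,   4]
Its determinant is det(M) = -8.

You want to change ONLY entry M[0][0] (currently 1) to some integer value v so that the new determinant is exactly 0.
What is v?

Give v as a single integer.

Answer: 3

Derivation:
det is linear in entry M[0][0]: det = old_det + (v - 1) * C_00
Cofactor C_00 = 4
Want det = 0: -8 + (v - 1) * 4 = 0
  (v - 1) = 8 / 4 = 2
  v = 1 + (2) = 3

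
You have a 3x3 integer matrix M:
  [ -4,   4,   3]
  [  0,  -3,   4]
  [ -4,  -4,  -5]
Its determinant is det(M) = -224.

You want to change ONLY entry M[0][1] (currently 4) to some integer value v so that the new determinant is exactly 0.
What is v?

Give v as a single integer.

Answer: -10

Derivation:
det is linear in entry M[0][1]: det = old_det + (v - 4) * C_01
Cofactor C_01 = -16
Want det = 0: -224 + (v - 4) * -16 = 0
  (v - 4) = 224 / -16 = -14
  v = 4 + (-14) = -10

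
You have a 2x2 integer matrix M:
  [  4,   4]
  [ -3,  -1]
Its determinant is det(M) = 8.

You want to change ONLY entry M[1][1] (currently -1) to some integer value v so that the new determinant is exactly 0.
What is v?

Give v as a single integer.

Answer: -3

Derivation:
det is linear in entry M[1][1]: det = old_det + (v - -1) * C_11
Cofactor C_11 = 4
Want det = 0: 8 + (v - -1) * 4 = 0
  (v - -1) = -8 / 4 = -2
  v = -1 + (-2) = -3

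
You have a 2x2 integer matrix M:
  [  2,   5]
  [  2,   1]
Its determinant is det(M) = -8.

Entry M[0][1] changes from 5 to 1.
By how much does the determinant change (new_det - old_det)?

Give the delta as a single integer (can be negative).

Answer: 8

Derivation:
Cofactor C_01 = -2
Entry delta = 1 - 5 = -4
Det delta = entry_delta * cofactor = -4 * -2 = 8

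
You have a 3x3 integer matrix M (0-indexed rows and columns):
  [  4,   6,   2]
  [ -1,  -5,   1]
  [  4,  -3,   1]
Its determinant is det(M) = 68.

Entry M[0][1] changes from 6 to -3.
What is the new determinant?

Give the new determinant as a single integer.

det is linear in row 0: changing M[0][1] by delta changes det by delta * cofactor(0,1).
Cofactor C_01 = (-1)^(0+1) * minor(0,1) = 5
Entry delta = -3 - 6 = -9
Det delta = -9 * 5 = -45
New det = 68 + -45 = 23

Answer: 23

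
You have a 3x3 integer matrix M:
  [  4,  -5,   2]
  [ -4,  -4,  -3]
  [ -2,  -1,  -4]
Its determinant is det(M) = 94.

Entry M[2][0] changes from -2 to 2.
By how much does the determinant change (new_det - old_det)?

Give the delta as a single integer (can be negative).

Answer: 92

Derivation:
Cofactor C_20 = 23
Entry delta = 2 - -2 = 4
Det delta = entry_delta * cofactor = 4 * 23 = 92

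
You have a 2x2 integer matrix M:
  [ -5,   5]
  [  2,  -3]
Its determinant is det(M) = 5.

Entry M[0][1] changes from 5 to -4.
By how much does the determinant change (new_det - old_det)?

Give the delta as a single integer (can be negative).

Cofactor C_01 = -2
Entry delta = -4 - 5 = -9
Det delta = entry_delta * cofactor = -9 * -2 = 18

Answer: 18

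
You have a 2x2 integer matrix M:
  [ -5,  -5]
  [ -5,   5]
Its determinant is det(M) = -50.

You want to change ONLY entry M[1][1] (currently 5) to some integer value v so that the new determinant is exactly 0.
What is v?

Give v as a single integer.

Answer: -5

Derivation:
det is linear in entry M[1][1]: det = old_det + (v - 5) * C_11
Cofactor C_11 = -5
Want det = 0: -50 + (v - 5) * -5 = 0
  (v - 5) = 50 / -5 = -10
  v = 5 + (-10) = -5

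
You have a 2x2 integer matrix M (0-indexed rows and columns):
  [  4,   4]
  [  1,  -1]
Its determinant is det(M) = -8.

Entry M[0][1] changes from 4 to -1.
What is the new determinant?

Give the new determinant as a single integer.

Answer: -3

Derivation:
det is linear in row 0: changing M[0][1] by delta changes det by delta * cofactor(0,1).
Cofactor C_01 = (-1)^(0+1) * minor(0,1) = -1
Entry delta = -1 - 4 = -5
Det delta = -5 * -1 = 5
New det = -8 + 5 = -3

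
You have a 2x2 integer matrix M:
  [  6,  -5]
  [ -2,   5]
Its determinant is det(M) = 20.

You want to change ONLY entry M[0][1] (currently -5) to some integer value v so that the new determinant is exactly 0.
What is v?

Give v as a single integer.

det is linear in entry M[0][1]: det = old_det + (v - -5) * C_01
Cofactor C_01 = 2
Want det = 0: 20 + (v - -5) * 2 = 0
  (v - -5) = -20 / 2 = -10
  v = -5 + (-10) = -15

Answer: -15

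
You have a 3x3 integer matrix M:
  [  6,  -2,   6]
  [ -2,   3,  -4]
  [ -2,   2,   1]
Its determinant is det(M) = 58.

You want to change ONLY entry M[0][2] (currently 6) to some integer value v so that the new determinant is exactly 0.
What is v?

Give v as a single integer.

Answer: -23

Derivation:
det is linear in entry M[0][2]: det = old_det + (v - 6) * C_02
Cofactor C_02 = 2
Want det = 0: 58 + (v - 6) * 2 = 0
  (v - 6) = -58 / 2 = -29
  v = 6 + (-29) = -23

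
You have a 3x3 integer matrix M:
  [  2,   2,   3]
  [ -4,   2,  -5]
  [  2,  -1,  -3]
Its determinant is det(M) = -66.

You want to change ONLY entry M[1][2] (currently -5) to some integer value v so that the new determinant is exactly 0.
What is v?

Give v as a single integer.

Answer: 6

Derivation:
det is linear in entry M[1][2]: det = old_det + (v - -5) * C_12
Cofactor C_12 = 6
Want det = 0: -66 + (v - -5) * 6 = 0
  (v - -5) = 66 / 6 = 11
  v = -5 + (11) = 6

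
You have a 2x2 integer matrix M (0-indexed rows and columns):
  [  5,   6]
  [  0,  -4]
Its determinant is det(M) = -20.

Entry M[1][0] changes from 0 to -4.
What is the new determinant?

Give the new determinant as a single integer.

det is linear in row 1: changing M[1][0] by delta changes det by delta * cofactor(1,0).
Cofactor C_10 = (-1)^(1+0) * minor(1,0) = -6
Entry delta = -4 - 0 = -4
Det delta = -4 * -6 = 24
New det = -20 + 24 = 4

Answer: 4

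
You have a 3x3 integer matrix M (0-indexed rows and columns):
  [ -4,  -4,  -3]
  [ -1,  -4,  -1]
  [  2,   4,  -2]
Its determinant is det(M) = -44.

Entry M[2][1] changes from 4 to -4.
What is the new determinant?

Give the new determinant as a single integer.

det is linear in row 2: changing M[2][1] by delta changes det by delta * cofactor(2,1).
Cofactor C_21 = (-1)^(2+1) * minor(2,1) = -1
Entry delta = -4 - 4 = -8
Det delta = -8 * -1 = 8
New det = -44 + 8 = -36

Answer: -36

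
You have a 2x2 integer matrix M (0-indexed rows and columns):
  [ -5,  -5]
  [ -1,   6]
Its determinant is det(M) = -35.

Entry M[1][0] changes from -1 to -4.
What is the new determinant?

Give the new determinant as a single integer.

Answer: -50

Derivation:
det is linear in row 1: changing M[1][0] by delta changes det by delta * cofactor(1,0).
Cofactor C_10 = (-1)^(1+0) * minor(1,0) = 5
Entry delta = -4 - -1 = -3
Det delta = -3 * 5 = -15
New det = -35 + -15 = -50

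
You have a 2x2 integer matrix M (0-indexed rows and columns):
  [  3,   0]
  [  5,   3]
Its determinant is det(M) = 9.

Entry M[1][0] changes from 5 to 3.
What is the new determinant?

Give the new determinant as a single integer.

det is linear in row 1: changing M[1][0] by delta changes det by delta * cofactor(1,0).
Cofactor C_10 = (-1)^(1+0) * minor(1,0) = 0
Entry delta = 3 - 5 = -2
Det delta = -2 * 0 = 0
New det = 9 + 0 = 9

Answer: 9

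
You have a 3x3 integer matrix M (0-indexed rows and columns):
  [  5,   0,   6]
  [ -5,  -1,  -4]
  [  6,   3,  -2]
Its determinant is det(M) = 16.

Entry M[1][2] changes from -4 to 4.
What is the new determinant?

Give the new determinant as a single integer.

det is linear in row 1: changing M[1][2] by delta changes det by delta * cofactor(1,2).
Cofactor C_12 = (-1)^(1+2) * minor(1,2) = -15
Entry delta = 4 - -4 = 8
Det delta = 8 * -15 = -120
New det = 16 + -120 = -104

Answer: -104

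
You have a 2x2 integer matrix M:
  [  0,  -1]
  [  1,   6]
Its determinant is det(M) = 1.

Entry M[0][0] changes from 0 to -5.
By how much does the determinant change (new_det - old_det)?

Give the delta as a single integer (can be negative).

Cofactor C_00 = 6
Entry delta = -5 - 0 = -5
Det delta = entry_delta * cofactor = -5 * 6 = -30

Answer: -30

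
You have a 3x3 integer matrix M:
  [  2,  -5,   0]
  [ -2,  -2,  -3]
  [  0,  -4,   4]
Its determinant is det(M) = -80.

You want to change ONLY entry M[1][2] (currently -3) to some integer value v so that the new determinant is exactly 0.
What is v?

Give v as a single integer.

det is linear in entry M[1][2]: det = old_det + (v - -3) * C_12
Cofactor C_12 = 8
Want det = 0: -80 + (v - -3) * 8 = 0
  (v - -3) = 80 / 8 = 10
  v = -3 + (10) = 7

Answer: 7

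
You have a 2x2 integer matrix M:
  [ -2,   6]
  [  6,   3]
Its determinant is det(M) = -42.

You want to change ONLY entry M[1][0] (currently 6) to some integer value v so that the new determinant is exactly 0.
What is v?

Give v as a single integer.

det is linear in entry M[1][0]: det = old_det + (v - 6) * C_10
Cofactor C_10 = -6
Want det = 0: -42 + (v - 6) * -6 = 0
  (v - 6) = 42 / -6 = -7
  v = 6 + (-7) = -1

Answer: -1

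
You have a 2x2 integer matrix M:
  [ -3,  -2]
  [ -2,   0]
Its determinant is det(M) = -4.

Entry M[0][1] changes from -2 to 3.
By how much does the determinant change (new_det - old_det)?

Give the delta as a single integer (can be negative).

Cofactor C_01 = 2
Entry delta = 3 - -2 = 5
Det delta = entry_delta * cofactor = 5 * 2 = 10

Answer: 10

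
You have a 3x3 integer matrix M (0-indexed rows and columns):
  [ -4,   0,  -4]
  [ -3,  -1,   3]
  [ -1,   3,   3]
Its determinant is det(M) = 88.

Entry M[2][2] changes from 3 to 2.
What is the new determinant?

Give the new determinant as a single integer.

det is linear in row 2: changing M[2][2] by delta changes det by delta * cofactor(2,2).
Cofactor C_22 = (-1)^(2+2) * minor(2,2) = 4
Entry delta = 2 - 3 = -1
Det delta = -1 * 4 = -4
New det = 88 + -4 = 84

Answer: 84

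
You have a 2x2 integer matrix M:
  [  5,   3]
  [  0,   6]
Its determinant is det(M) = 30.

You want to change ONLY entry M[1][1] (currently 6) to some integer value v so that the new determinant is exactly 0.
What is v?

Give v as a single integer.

det is linear in entry M[1][1]: det = old_det + (v - 6) * C_11
Cofactor C_11 = 5
Want det = 0: 30 + (v - 6) * 5 = 0
  (v - 6) = -30 / 5 = -6
  v = 6 + (-6) = 0

Answer: 0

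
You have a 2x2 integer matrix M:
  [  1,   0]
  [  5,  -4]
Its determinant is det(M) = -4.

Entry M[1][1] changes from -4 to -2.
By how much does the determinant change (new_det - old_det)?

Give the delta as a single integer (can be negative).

Answer: 2

Derivation:
Cofactor C_11 = 1
Entry delta = -2 - -4 = 2
Det delta = entry_delta * cofactor = 2 * 1 = 2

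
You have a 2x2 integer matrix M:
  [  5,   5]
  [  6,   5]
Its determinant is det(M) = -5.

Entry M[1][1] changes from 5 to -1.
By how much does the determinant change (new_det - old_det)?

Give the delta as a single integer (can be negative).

Cofactor C_11 = 5
Entry delta = -1 - 5 = -6
Det delta = entry_delta * cofactor = -6 * 5 = -30

Answer: -30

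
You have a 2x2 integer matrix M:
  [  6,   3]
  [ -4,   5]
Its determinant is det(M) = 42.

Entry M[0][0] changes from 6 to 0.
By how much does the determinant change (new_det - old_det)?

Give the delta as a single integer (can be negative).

Cofactor C_00 = 5
Entry delta = 0 - 6 = -6
Det delta = entry_delta * cofactor = -6 * 5 = -30

Answer: -30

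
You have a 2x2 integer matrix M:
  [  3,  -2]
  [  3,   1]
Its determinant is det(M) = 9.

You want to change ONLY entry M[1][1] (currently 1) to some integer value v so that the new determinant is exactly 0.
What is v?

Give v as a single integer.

det is linear in entry M[1][1]: det = old_det + (v - 1) * C_11
Cofactor C_11 = 3
Want det = 0: 9 + (v - 1) * 3 = 0
  (v - 1) = -9 / 3 = -3
  v = 1 + (-3) = -2

Answer: -2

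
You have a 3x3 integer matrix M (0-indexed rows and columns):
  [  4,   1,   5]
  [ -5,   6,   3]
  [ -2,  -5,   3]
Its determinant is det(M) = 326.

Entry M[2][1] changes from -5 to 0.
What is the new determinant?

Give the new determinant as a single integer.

det is linear in row 2: changing M[2][1] by delta changes det by delta * cofactor(2,1).
Cofactor C_21 = (-1)^(2+1) * minor(2,1) = -37
Entry delta = 0 - -5 = 5
Det delta = 5 * -37 = -185
New det = 326 + -185 = 141

Answer: 141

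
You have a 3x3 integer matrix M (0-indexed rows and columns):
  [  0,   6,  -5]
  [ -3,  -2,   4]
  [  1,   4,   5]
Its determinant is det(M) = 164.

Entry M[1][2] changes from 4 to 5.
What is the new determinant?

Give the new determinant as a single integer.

det is linear in row 1: changing M[1][2] by delta changes det by delta * cofactor(1,2).
Cofactor C_12 = (-1)^(1+2) * minor(1,2) = 6
Entry delta = 5 - 4 = 1
Det delta = 1 * 6 = 6
New det = 164 + 6 = 170

Answer: 170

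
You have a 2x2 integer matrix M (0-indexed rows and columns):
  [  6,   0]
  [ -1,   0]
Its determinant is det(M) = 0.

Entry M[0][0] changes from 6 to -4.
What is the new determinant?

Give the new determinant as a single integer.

det is linear in row 0: changing M[0][0] by delta changes det by delta * cofactor(0,0).
Cofactor C_00 = (-1)^(0+0) * minor(0,0) = 0
Entry delta = -4 - 6 = -10
Det delta = -10 * 0 = 0
New det = 0 + 0 = 0

Answer: 0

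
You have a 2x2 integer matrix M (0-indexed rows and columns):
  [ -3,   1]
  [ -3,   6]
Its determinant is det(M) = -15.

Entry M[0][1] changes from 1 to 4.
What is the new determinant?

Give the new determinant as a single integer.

Answer: -6

Derivation:
det is linear in row 0: changing M[0][1] by delta changes det by delta * cofactor(0,1).
Cofactor C_01 = (-1)^(0+1) * minor(0,1) = 3
Entry delta = 4 - 1 = 3
Det delta = 3 * 3 = 9
New det = -15 + 9 = -6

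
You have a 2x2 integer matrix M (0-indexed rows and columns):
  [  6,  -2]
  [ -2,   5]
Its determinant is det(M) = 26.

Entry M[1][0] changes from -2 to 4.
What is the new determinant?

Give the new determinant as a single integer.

Answer: 38

Derivation:
det is linear in row 1: changing M[1][0] by delta changes det by delta * cofactor(1,0).
Cofactor C_10 = (-1)^(1+0) * minor(1,0) = 2
Entry delta = 4 - -2 = 6
Det delta = 6 * 2 = 12
New det = 26 + 12 = 38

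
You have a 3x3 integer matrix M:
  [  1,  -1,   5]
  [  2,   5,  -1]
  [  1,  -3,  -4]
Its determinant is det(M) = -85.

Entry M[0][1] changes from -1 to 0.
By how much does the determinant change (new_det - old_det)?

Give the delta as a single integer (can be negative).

Cofactor C_01 = 7
Entry delta = 0 - -1 = 1
Det delta = entry_delta * cofactor = 1 * 7 = 7

Answer: 7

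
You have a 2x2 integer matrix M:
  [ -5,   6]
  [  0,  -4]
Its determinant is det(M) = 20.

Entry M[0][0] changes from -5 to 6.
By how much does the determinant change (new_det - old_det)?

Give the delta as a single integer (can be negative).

Cofactor C_00 = -4
Entry delta = 6 - -5 = 11
Det delta = entry_delta * cofactor = 11 * -4 = -44

Answer: -44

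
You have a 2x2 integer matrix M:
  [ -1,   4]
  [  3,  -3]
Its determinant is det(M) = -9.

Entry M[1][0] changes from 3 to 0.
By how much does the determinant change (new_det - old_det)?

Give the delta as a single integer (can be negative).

Answer: 12

Derivation:
Cofactor C_10 = -4
Entry delta = 0 - 3 = -3
Det delta = entry_delta * cofactor = -3 * -4 = 12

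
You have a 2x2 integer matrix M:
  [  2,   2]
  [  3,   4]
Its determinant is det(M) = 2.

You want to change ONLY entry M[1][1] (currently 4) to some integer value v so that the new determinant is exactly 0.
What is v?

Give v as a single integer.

Answer: 3

Derivation:
det is linear in entry M[1][1]: det = old_det + (v - 4) * C_11
Cofactor C_11 = 2
Want det = 0: 2 + (v - 4) * 2 = 0
  (v - 4) = -2 / 2 = -1
  v = 4 + (-1) = 3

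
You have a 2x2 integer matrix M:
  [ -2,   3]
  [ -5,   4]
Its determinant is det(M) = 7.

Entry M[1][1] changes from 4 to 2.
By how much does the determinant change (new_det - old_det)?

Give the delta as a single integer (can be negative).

Answer: 4

Derivation:
Cofactor C_11 = -2
Entry delta = 2 - 4 = -2
Det delta = entry_delta * cofactor = -2 * -2 = 4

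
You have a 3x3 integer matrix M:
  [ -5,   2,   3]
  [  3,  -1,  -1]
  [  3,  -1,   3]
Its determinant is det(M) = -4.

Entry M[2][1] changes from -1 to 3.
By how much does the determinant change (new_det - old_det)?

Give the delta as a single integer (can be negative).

Cofactor C_21 = 4
Entry delta = 3 - -1 = 4
Det delta = entry_delta * cofactor = 4 * 4 = 16

Answer: 16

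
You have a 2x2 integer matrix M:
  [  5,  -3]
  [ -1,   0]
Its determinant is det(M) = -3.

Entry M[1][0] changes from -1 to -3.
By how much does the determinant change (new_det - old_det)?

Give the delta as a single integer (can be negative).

Cofactor C_10 = 3
Entry delta = -3 - -1 = -2
Det delta = entry_delta * cofactor = -2 * 3 = -6

Answer: -6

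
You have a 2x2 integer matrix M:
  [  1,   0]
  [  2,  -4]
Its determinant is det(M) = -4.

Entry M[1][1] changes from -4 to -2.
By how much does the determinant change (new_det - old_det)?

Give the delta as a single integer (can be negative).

Cofactor C_11 = 1
Entry delta = -2 - -4 = 2
Det delta = entry_delta * cofactor = 2 * 1 = 2

Answer: 2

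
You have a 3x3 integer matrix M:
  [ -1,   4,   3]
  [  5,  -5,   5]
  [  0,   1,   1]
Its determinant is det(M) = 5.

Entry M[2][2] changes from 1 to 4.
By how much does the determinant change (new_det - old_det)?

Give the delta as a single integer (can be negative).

Answer: -45

Derivation:
Cofactor C_22 = -15
Entry delta = 4 - 1 = 3
Det delta = entry_delta * cofactor = 3 * -15 = -45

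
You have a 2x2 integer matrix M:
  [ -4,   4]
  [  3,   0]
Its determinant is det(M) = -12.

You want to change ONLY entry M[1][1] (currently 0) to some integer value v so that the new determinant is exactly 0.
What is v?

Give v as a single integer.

Answer: -3

Derivation:
det is linear in entry M[1][1]: det = old_det + (v - 0) * C_11
Cofactor C_11 = -4
Want det = 0: -12 + (v - 0) * -4 = 0
  (v - 0) = 12 / -4 = -3
  v = 0 + (-3) = -3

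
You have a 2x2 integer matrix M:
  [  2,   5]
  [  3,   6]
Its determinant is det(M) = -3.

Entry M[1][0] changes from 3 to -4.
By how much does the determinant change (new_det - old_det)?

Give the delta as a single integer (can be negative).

Answer: 35

Derivation:
Cofactor C_10 = -5
Entry delta = -4 - 3 = -7
Det delta = entry_delta * cofactor = -7 * -5 = 35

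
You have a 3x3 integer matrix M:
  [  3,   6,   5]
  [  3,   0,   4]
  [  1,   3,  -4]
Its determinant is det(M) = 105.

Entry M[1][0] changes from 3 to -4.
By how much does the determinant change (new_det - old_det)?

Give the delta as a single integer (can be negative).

Cofactor C_10 = 39
Entry delta = -4 - 3 = -7
Det delta = entry_delta * cofactor = -7 * 39 = -273

Answer: -273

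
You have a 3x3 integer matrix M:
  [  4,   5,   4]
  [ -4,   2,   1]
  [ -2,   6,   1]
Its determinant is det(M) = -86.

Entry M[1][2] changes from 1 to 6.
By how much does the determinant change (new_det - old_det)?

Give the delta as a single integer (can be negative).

Cofactor C_12 = -34
Entry delta = 6 - 1 = 5
Det delta = entry_delta * cofactor = 5 * -34 = -170

Answer: -170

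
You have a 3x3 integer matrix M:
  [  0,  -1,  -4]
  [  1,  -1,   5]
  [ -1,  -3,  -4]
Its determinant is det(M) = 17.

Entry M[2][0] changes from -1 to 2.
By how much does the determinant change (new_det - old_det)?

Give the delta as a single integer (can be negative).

Cofactor C_20 = -9
Entry delta = 2 - -1 = 3
Det delta = entry_delta * cofactor = 3 * -9 = -27

Answer: -27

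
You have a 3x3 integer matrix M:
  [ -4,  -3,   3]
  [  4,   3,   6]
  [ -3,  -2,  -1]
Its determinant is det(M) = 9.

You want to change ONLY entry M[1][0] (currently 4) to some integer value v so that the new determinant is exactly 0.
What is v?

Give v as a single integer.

det is linear in entry M[1][0]: det = old_det + (v - 4) * C_10
Cofactor C_10 = -9
Want det = 0: 9 + (v - 4) * -9 = 0
  (v - 4) = -9 / -9 = 1
  v = 4 + (1) = 5

Answer: 5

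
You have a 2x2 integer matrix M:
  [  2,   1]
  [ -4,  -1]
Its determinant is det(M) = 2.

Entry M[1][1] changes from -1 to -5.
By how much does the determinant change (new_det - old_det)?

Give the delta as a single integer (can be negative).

Cofactor C_11 = 2
Entry delta = -5 - -1 = -4
Det delta = entry_delta * cofactor = -4 * 2 = -8

Answer: -8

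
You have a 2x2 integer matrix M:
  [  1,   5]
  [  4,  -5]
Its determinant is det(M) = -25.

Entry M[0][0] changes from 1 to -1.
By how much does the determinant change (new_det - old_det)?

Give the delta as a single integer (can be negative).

Answer: 10

Derivation:
Cofactor C_00 = -5
Entry delta = -1 - 1 = -2
Det delta = entry_delta * cofactor = -2 * -5 = 10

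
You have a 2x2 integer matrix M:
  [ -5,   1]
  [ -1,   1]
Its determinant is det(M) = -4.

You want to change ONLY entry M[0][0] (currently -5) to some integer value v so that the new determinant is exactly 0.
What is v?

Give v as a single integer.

det is linear in entry M[0][0]: det = old_det + (v - -5) * C_00
Cofactor C_00 = 1
Want det = 0: -4 + (v - -5) * 1 = 0
  (v - -5) = 4 / 1 = 4
  v = -5 + (4) = -1

Answer: -1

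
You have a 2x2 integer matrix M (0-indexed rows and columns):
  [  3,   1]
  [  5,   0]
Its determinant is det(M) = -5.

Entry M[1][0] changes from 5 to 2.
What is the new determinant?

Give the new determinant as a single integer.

Answer: -2

Derivation:
det is linear in row 1: changing M[1][0] by delta changes det by delta * cofactor(1,0).
Cofactor C_10 = (-1)^(1+0) * minor(1,0) = -1
Entry delta = 2 - 5 = -3
Det delta = -3 * -1 = 3
New det = -5 + 3 = -2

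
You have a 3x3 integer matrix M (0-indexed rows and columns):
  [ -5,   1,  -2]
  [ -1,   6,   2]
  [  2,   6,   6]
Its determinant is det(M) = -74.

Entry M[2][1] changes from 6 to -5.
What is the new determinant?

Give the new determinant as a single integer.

Answer: -206

Derivation:
det is linear in row 2: changing M[2][1] by delta changes det by delta * cofactor(2,1).
Cofactor C_21 = (-1)^(2+1) * minor(2,1) = 12
Entry delta = -5 - 6 = -11
Det delta = -11 * 12 = -132
New det = -74 + -132 = -206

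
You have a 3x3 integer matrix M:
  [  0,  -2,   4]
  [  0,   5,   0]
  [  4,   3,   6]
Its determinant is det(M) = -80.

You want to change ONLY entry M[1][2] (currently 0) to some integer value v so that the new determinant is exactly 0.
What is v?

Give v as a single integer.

Answer: -10

Derivation:
det is linear in entry M[1][2]: det = old_det + (v - 0) * C_12
Cofactor C_12 = -8
Want det = 0: -80 + (v - 0) * -8 = 0
  (v - 0) = 80 / -8 = -10
  v = 0 + (-10) = -10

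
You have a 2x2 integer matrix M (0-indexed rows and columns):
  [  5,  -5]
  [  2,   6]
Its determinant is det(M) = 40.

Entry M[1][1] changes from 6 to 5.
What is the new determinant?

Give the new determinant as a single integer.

det is linear in row 1: changing M[1][1] by delta changes det by delta * cofactor(1,1).
Cofactor C_11 = (-1)^(1+1) * minor(1,1) = 5
Entry delta = 5 - 6 = -1
Det delta = -1 * 5 = -5
New det = 40 + -5 = 35

Answer: 35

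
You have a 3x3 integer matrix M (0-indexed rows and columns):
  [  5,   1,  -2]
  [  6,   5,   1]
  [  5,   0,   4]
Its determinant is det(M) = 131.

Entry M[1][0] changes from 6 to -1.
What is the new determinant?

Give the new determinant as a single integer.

Answer: 159

Derivation:
det is linear in row 1: changing M[1][0] by delta changes det by delta * cofactor(1,0).
Cofactor C_10 = (-1)^(1+0) * minor(1,0) = -4
Entry delta = -1 - 6 = -7
Det delta = -7 * -4 = 28
New det = 131 + 28 = 159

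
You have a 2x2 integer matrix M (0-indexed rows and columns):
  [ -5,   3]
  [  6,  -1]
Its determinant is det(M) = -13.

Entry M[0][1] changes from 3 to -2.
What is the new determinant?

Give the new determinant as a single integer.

det is linear in row 0: changing M[0][1] by delta changes det by delta * cofactor(0,1).
Cofactor C_01 = (-1)^(0+1) * minor(0,1) = -6
Entry delta = -2 - 3 = -5
Det delta = -5 * -6 = 30
New det = -13 + 30 = 17

Answer: 17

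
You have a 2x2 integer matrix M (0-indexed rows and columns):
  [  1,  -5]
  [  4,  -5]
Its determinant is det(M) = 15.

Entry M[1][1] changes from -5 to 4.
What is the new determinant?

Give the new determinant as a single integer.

Answer: 24

Derivation:
det is linear in row 1: changing M[1][1] by delta changes det by delta * cofactor(1,1).
Cofactor C_11 = (-1)^(1+1) * minor(1,1) = 1
Entry delta = 4 - -5 = 9
Det delta = 9 * 1 = 9
New det = 15 + 9 = 24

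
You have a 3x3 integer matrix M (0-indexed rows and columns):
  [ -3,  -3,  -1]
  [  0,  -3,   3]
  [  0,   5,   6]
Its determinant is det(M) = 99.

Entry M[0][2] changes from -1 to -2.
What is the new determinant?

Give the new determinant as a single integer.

Answer: 99

Derivation:
det is linear in row 0: changing M[0][2] by delta changes det by delta * cofactor(0,2).
Cofactor C_02 = (-1)^(0+2) * minor(0,2) = 0
Entry delta = -2 - -1 = -1
Det delta = -1 * 0 = 0
New det = 99 + 0 = 99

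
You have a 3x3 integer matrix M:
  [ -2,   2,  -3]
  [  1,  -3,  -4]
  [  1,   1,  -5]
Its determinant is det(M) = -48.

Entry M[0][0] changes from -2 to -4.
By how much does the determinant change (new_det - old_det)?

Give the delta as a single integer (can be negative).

Answer: -38

Derivation:
Cofactor C_00 = 19
Entry delta = -4 - -2 = -2
Det delta = entry_delta * cofactor = -2 * 19 = -38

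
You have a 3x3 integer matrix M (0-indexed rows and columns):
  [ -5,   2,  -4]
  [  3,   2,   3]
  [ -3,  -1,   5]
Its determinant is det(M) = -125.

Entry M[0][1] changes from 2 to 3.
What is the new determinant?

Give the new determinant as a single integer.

det is linear in row 0: changing M[0][1] by delta changes det by delta * cofactor(0,1).
Cofactor C_01 = (-1)^(0+1) * minor(0,1) = -24
Entry delta = 3 - 2 = 1
Det delta = 1 * -24 = -24
New det = -125 + -24 = -149

Answer: -149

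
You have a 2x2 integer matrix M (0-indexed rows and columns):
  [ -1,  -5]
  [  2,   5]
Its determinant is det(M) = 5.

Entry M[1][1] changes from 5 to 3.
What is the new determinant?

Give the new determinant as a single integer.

det is linear in row 1: changing M[1][1] by delta changes det by delta * cofactor(1,1).
Cofactor C_11 = (-1)^(1+1) * minor(1,1) = -1
Entry delta = 3 - 5 = -2
Det delta = -2 * -1 = 2
New det = 5 + 2 = 7

Answer: 7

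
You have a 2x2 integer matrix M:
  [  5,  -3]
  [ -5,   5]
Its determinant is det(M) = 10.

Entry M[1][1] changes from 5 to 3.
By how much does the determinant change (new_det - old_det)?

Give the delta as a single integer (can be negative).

Cofactor C_11 = 5
Entry delta = 3 - 5 = -2
Det delta = entry_delta * cofactor = -2 * 5 = -10

Answer: -10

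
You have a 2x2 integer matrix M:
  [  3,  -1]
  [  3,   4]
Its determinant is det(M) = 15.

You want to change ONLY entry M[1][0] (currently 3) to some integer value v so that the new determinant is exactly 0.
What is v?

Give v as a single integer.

det is linear in entry M[1][0]: det = old_det + (v - 3) * C_10
Cofactor C_10 = 1
Want det = 0: 15 + (v - 3) * 1 = 0
  (v - 3) = -15 / 1 = -15
  v = 3 + (-15) = -12

Answer: -12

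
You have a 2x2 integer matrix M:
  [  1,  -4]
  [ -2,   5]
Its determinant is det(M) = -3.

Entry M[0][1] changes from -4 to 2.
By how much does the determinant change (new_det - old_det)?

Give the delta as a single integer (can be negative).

Answer: 12

Derivation:
Cofactor C_01 = 2
Entry delta = 2 - -4 = 6
Det delta = entry_delta * cofactor = 6 * 2 = 12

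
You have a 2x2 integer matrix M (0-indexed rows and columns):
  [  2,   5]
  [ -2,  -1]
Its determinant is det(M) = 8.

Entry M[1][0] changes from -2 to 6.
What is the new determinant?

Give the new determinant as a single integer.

Answer: -32

Derivation:
det is linear in row 1: changing M[1][0] by delta changes det by delta * cofactor(1,0).
Cofactor C_10 = (-1)^(1+0) * minor(1,0) = -5
Entry delta = 6 - -2 = 8
Det delta = 8 * -5 = -40
New det = 8 + -40 = -32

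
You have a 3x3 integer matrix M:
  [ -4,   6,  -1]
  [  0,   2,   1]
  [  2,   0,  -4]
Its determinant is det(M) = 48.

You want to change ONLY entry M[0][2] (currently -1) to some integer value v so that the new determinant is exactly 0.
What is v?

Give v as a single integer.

Answer: 11

Derivation:
det is linear in entry M[0][2]: det = old_det + (v - -1) * C_02
Cofactor C_02 = -4
Want det = 0: 48 + (v - -1) * -4 = 0
  (v - -1) = -48 / -4 = 12
  v = -1 + (12) = 11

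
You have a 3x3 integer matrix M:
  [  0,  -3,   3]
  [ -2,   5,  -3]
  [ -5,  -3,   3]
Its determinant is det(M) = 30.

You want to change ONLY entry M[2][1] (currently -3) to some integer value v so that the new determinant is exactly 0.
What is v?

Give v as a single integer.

det is linear in entry M[2][1]: det = old_det + (v - -3) * C_21
Cofactor C_21 = -6
Want det = 0: 30 + (v - -3) * -6 = 0
  (v - -3) = -30 / -6 = 5
  v = -3 + (5) = 2

Answer: 2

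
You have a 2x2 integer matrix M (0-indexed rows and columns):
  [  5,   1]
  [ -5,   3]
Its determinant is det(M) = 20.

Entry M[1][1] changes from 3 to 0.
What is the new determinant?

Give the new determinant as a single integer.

det is linear in row 1: changing M[1][1] by delta changes det by delta * cofactor(1,1).
Cofactor C_11 = (-1)^(1+1) * minor(1,1) = 5
Entry delta = 0 - 3 = -3
Det delta = -3 * 5 = -15
New det = 20 + -15 = 5

Answer: 5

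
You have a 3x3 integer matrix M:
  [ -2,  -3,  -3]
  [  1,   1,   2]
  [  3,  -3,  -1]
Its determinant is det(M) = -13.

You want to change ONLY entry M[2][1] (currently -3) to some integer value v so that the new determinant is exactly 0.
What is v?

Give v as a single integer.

Answer: 10

Derivation:
det is linear in entry M[2][1]: det = old_det + (v - -3) * C_21
Cofactor C_21 = 1
Want det = 0: -13 + (v - -3) * 1 = 0
  (v - -3) = 13 / 1 = 13
  v = -3 + (13) = 10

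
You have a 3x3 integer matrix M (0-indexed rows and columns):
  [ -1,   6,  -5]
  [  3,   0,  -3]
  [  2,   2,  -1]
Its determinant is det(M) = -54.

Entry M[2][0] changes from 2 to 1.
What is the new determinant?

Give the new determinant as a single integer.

Answer: -36

Derivation:
det is linear in row 2: changing M[2][0] by delta changes det by delta * cofactor(2,0).
Cofactor C_20 = (-1)^(2+0) * minor(2,0) = -18
Entry delta = 1 - 2 = -1
Det delta = -1 * -18 = 18
New det = -54 + 18 = -36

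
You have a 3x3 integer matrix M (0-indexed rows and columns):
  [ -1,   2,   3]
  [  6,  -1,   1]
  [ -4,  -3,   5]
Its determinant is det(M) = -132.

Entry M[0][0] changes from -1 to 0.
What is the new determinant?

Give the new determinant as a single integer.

Answer: -134

Derivation:
det is linear in row 0: changing M[0][0] by delta changes det by delta * cofactor(0,0).
Cofactor C_00 = (-1)^(0+0) * minor(0,0) = -2
Entry delta = 0 - -1 = 1
Det delta = 1 * -2 = -2
New det = -132 + -2 = -134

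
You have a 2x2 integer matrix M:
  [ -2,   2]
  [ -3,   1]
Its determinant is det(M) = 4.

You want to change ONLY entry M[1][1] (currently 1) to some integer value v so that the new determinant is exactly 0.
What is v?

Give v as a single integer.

Answer: 3

Derivation:
det is linear in entry M[1][1]: det = old_det + (v - 1) * C_11
Cofactor C_11 = -2
Want det = 0: 4 + (v - 1) * -2 = 0
  (v - 1) = -4 / -2 = 2
  v = 1 + (2) = 3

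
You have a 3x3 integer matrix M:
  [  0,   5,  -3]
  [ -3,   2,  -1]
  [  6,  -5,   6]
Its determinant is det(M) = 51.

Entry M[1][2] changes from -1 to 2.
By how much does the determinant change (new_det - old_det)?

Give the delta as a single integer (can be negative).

Cofactor C_12 = 30
Entry delta = 2 - -1 = 3
Det delta = entry_delta * cofactor = 3 * 30 = 90

Answer: 90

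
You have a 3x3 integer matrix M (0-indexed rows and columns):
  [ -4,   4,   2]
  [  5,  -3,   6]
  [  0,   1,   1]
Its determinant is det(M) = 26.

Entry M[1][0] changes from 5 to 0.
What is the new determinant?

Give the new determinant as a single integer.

det is linear in row 1: changing M[1][0] by delta changes det by delta * cofactor(1,0).
Cofactor C_10 = (-1)^(1+0) * minor(1,0) = -2
Entry delta = 0 - 5 = -5
Det delta = -5 * -2 = 10
New det = 26 + 10 = 36

Answer: 36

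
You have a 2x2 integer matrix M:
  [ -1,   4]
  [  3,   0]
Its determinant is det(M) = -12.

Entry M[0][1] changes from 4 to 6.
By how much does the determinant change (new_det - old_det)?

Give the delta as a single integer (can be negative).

Cofactor C_01 = -3
Entry delta = 6 - 4 = 2
Det delta = entry_delta * cofactor = 2 * -3 = -6

Answer: -6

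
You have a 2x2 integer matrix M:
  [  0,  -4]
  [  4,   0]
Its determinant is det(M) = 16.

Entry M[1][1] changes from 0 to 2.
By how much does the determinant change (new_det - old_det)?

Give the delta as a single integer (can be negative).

Cofactor C_11 = 0
Entry delta = 2 - 0 = 2
Det delta = entry_delta * cofactor = 2 * 0 = 0

Answer: 0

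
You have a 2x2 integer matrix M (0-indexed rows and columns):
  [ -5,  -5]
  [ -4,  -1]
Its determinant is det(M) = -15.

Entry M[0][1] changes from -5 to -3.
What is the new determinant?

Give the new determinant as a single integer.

det is linear in row 0: changing M[0][1] by delta changes det by delta * cofactor(0,1).
Cofactor C_01 = (-1)^(0+1) * minor(0,1) = 4
Entry delta = -3 - -5 = 2
Det delta = 2 * 4 = 8
New det = -15 + 8 = -7

Answer: -7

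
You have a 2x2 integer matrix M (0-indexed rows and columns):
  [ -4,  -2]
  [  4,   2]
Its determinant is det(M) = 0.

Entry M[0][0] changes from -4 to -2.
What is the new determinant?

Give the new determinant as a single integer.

Answer: 4

Derivation:
det is linear in row 0: changing M[0][0] by delta changes det by delta * cofactor(0,0).
Cofactor C_00 = (-1)^(0+0) * minor(0,0) = 2
Entry delta = -2 - -4 = 2
Det delta = 2 * 2 = 4
New det = 0 + 4 = 4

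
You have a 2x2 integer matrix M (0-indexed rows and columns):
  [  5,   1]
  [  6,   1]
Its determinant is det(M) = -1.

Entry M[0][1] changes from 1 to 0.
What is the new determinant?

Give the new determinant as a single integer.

det is linear in row 0: changing M[0][1] by delta changes det by delta * cofactor(0,1).
Cofactor C_01 = (-1)^(0+1) * minor(0,1) = -6
Entry delta = 0 - 1 = -1
Det delta = -1 * -6 = 6
New det = -1 + 6 = 5

Answer: 5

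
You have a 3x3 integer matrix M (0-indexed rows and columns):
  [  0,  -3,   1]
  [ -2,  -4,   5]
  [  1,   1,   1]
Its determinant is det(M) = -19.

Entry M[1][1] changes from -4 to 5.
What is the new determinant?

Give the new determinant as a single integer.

det is linear in row 1: changing M[1][1] by delta changes det by delta * cofactor(1,1).
Cofactor C_11 = (-1)^(1+1) * minor(1,1) = -1
Entry delta = 5 - -4 = 9
Det delta = 9 * -1 = -9
New det = -19 + -9 = -28

Answer: -28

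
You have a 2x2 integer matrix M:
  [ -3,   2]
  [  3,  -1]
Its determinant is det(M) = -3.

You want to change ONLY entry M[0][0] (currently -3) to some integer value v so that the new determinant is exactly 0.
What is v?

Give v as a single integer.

Answer: -6

Derivation:
det is linear in entry M[0][0]: det = old_det + (v - -3) * C_00
Cofactor C_00 = -1
Want det = 0: -3 + (v - -3) * -1 = 0
  (v - -3) = 3 / -1 = -3
  v = -3 + (-3) = -6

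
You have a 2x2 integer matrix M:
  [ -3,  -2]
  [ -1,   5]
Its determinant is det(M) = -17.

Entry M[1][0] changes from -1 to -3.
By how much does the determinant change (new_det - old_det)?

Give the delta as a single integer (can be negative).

Answer: -4

Derivation:
Cofactor C_10 = 2
Entry delta = -3 - -1 = -2
Det delta = entry_delta * cofactor = -2 * 2 = -4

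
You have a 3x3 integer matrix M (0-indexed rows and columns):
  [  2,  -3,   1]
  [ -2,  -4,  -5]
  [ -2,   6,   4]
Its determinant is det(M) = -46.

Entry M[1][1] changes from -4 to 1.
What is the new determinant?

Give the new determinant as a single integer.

Answer: 4

Derivation:
det is linear in row 1: changing M[1][1] by delta changes det by delta * cofactor(1,1).
Cofactor C_11 = (-1)^(1+1) * minor(1,1) = 10
Entry delta = 1 - -4 = 5
Det delta = 5 * 10 = 50
New det = -46 + 50 = 4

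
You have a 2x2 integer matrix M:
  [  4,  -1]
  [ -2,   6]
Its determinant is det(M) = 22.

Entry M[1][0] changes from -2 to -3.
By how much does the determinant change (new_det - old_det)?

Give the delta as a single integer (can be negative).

Cofactor C_10 = 1
Entry delta = -3 - -2 = -1
Det delta = entry_delta * cofactor = -1 * 1 = -1

Answer: -1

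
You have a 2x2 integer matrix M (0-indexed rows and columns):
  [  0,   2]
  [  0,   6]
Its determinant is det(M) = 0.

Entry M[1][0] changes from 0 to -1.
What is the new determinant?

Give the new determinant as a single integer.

Answer: 2

Derivation:
det is linear in row 1: changing M[1][0] by delta changes det by delta * cofactor(1,0).
Cofactor C_10 = (-1)^(1+0) * minor(1,0) = -2
Entry delta = -1 - 0 = -1
Det delta = -1 * -2 = 2
New det = 0 + 2 = 2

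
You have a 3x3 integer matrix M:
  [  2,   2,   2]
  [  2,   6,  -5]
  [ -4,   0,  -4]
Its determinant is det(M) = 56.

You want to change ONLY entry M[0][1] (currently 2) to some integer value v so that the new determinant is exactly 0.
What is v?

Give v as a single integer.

det is linear in entry M[0][1]: det = old_det + (v - 2) * C_01
Cofactor C_01 = 28
Want det = 0: 56 + (v - 2) * 28 = 0
  (v - 2) = -56 / 28 = -2
  v = 2 + (-2) = 0

Answer: 0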